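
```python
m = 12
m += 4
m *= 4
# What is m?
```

Trace:
`m = 12` → m = 12
`m += 4` → m = 16
`m *= 4` → m = 64
So m = 64

Answer: 64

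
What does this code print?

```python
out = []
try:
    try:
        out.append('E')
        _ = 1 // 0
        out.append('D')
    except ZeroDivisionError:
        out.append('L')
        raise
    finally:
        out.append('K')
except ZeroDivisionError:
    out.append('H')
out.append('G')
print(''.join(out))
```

Execution trace: 'E' (inner try body) → 'L' (inner except ZeroDivisionError) → 'K' (inner finally) → 'H' (outer except ZeroDivisionError) → 'G' (after the try/except). Output: ELKHG

Answer: ELKHG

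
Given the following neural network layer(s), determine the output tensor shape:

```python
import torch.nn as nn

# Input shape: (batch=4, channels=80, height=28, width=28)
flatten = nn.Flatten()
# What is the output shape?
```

Input: (4, 80, 28, 28) -> Output: (4, 62720)

Answer: (4, 62720)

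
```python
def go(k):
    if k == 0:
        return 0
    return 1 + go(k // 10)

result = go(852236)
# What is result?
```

Count of digits of 852236: 6

Answer: 6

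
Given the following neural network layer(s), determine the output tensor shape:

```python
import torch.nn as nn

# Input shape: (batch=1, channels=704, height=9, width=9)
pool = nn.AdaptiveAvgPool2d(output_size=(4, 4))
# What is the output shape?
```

Input: (1, 704, 9, 9) -> Output: (1, 704, 4, 4)

Answer: (1, 704, 4, 4)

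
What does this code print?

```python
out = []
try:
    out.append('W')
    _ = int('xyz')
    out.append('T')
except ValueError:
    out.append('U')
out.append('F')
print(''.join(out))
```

Execution trace: 'W' (try body) → 'U' (except ValueError) → 'F' (after the try/except). Output: WUF

Answer: WUF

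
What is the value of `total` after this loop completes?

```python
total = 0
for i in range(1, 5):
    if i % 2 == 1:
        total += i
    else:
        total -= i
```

Add odd, subtract even
`total` takes the values: 0 → 1 → -1 → 2 → -2

Answer: -2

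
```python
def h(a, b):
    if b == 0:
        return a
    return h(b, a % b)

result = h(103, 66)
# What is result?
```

h(103, 66) -> h(66, 37) -> h(37, 29) -> h(29, 8) -> h(8, 5) -> h(5, 3) -> h(3, 2) -> h(2, 1) -> h(1, 0) -> 1

Answer: 1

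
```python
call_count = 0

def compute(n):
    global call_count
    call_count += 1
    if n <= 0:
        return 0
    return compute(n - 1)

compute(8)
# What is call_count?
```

Linear recursion stepping by 1: 9 calls from n=8 down to ≤0.

Answer: 9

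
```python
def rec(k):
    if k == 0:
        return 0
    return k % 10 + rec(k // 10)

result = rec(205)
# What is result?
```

Sum of digits of 205: 5 + 0 + 2 = 7

Answer: 7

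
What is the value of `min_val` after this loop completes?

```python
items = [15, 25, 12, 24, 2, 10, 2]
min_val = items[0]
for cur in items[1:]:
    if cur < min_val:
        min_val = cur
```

Minimum of [15, 25, 12, 24, 2, 10, 2]
`min_val` takes the values: 15 → 12 → 2

Answer: 2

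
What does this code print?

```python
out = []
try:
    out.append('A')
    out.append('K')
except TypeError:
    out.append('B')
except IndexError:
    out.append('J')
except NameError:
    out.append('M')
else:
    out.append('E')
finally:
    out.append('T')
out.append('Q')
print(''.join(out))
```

Execution trace: 'A' (try body) → 'K' (try body, no exception) → 'E' (else) → 'T' (finally) → 'Q' (after the try/except). Output: AKETQ

Answer: AKETQ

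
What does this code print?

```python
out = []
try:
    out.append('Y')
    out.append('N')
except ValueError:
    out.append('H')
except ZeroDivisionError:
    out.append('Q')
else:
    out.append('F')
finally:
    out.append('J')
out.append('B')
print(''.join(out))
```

Execution trace: 'Y' (try body) → 'N' (try body, no exception) → 'F' (else) → 'J' (finally) → 'B' (after the try/except). Output: YNFJB

Answer: YNFJB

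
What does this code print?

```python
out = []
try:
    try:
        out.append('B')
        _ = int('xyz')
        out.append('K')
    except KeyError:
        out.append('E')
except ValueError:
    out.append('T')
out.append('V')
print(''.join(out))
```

Execution trace: 'B' (try body) → 'T' (outer except ValueError) → 'V' (after the try/except). Output: BTV

Answer: BTV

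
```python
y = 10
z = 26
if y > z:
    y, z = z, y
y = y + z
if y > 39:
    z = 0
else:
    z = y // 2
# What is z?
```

Trace:
`y = 10` → y = 10
`z = 26` → z = 26
`if y > z: ...` → y > z is False → no variable changes
`y = y + z` → y = 36
`if y > 39: ...` → y > 39 is False, take else branch → z = 18
So z = 18

Answer: 18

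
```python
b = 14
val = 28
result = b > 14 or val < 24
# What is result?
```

Trace:
`b = 14` → b = 14
`val = 28` → val = 28
`result = b > 14 or val < 24` → result = False
So result = False

Answer: False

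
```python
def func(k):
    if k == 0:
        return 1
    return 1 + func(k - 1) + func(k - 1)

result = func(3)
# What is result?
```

func(k) = 1 + 2·func(k-1), func(0)=1. Closed form: (1+1)·2^3 - 1 = 15.

Answer: 15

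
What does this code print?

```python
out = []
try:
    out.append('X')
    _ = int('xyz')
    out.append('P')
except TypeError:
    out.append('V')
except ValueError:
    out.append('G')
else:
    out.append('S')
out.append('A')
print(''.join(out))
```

Execution trace: 'X' (try body) → 'G' (except ValueError) → 'A' (after the try/except). Output: XGA

Answer: XGA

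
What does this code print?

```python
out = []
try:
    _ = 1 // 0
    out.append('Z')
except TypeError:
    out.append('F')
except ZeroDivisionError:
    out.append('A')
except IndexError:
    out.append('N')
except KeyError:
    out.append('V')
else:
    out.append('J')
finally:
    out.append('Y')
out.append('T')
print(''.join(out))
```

Execution trace: 'A' (except ZeroDivisionError) → 'Y' (finally) → 'T' (after the try/except). Output: AYT

Answer: AYT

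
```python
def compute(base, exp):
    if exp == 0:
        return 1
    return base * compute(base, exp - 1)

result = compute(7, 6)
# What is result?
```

compute(7, 6) = 7 * 7 * 7 * 7 * 7 * 7 = 117649

Answer: 117649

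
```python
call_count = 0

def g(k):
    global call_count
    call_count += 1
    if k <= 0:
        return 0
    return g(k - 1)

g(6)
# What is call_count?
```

Linear recursion stepping by 1: 7 calls from k=6 down to ≤0.

Answer: 7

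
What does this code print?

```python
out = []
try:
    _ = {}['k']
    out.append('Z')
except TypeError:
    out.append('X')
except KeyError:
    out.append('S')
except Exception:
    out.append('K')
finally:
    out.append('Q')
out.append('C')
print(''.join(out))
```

Execution trace: 'S' (except KeyError) → 'Q' (finally) → 'C' (after the try/except). Output: SQC

Answer: SQC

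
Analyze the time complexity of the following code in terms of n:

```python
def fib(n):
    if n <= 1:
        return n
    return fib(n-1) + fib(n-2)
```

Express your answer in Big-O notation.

This is Recursive Fibonacci (naive). Time complexity: O(2^n).

Answer: O(2^n)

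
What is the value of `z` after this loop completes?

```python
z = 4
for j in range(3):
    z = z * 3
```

Multiply by 3, 3 times: 4 * 3^3 = 108
`z` takes the values: 4 → 12 → 36 → 108

Answer: 108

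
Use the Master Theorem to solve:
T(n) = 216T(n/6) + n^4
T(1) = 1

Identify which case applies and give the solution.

a=216, b=6, f(n)=n^4. log_6(216) = 3. Since c=4 > 3 and the regularity condition holds (216(n/6)^4 = (216/6^4)n^4 with 216/6^4 < 1), Case 3 applies: T(n) = Θ(f(n)) = O(n^4).

Answer: O(n^4) - Case 3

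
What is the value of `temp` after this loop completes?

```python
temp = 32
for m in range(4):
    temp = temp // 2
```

Halve 4 times: 32 // 2^4 = 2
`temp` takes the values: 32 → 16 → 8 → 4 → 2

Answer: 2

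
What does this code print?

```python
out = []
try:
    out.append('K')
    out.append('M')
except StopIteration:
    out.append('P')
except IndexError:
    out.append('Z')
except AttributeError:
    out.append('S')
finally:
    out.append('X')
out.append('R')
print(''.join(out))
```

Execution trace: 'K' (try body) → 'M' (try body, no exception) → 'X' (finally) → 'R' (after the try/except). Output: KMXR

Answer: KMXR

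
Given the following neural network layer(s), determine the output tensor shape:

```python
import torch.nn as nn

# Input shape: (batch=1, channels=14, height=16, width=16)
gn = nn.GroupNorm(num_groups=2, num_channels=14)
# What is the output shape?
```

Input: (1, 14, 16, 16) -> Output: (1, 14, 16, 16)

Answer: (1, 14, 16, 16)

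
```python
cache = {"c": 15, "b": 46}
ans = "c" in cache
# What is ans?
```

Trace:
`cache = {"c": 15, "b": 46}` → cache = {'c': 15, 'b': 46}
`ans = "c" in cache` → ans = True
So ans = True

Answer: True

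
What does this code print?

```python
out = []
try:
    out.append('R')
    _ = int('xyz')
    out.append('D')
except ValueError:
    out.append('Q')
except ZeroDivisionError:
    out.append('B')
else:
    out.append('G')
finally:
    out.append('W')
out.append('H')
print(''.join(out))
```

Execution trace: 'R' (try body) → 'Q' (except ValueError) → 'W' (finally) → 'H' (after the try/except). Output: RQWH

Answer: RQWH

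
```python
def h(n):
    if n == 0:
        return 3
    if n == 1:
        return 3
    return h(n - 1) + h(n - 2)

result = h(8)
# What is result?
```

Build up from base cases: h(0)=3, h(1)=3, h(2)=6, h(3)=9, h(4)=15, h(5)=24, h(6)=39, ..., h(8)=102

Answer: 102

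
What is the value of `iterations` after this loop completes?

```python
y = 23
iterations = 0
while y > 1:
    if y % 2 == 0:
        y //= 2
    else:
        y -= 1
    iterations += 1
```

Steps to reduce 23 to 1
`iterations` takes the values: 0 → 1 → 2 → 3 → 4 → 5 → 6 → 7

Answer: 7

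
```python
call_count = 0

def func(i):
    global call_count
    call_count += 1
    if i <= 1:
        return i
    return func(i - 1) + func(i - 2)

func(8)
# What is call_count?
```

Calls(i) = 1 + Calls(i-1) + Calls(i-2); Calls(0)=Calls(1)=1. For i=8 this gives 67.

Answer: 67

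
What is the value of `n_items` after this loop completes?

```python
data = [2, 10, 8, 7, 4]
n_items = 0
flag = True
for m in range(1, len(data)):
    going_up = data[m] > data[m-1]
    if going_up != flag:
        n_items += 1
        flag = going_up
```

Count direction changes in [2, 10, 8, 7, 4]
`n_items` takes the values: 0 → 1

Answer: 1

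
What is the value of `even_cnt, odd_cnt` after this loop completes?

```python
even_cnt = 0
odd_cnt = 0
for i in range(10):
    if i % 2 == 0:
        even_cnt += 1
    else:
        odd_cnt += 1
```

Count evens and odds in range(10)
`even_cnt, odd_cnt` takes the values: (0, 0) → (1, 0) → (1, 1) → (2, 1) → (2, 2) → (3, 2) → (3, 3) → (4, 3) → (4, 4) → (5, 4) → (5, 5)

Answer: 5, 5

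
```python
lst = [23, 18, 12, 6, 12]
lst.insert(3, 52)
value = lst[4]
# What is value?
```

Trace:
`lst = [23, 18, 12, 6, 12]` → lst = [23, 18, 12, 6, 12]
`lst.insert(3, 52)` → lst = [23, 18, 12, 52, 6, 12]
`value = lst[4]` → value = 6
So value = 6

Answer: 6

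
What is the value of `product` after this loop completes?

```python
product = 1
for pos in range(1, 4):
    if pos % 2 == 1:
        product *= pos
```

Product of odd numbers 1 to 3
`product` takes the values: 1 → 3

Answer: 3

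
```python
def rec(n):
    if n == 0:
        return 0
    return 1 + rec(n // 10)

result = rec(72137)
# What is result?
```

Count of digits of 72137: 5

Answer: 5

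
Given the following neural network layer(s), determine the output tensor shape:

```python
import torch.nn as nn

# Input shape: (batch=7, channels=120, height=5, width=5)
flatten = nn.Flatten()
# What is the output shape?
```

Input: (7, 120, 5, 5) -> Output: (7, 3000)

Answer: (7, 3000)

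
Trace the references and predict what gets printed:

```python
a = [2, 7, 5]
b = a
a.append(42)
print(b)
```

Key concept: basic list aliasing.
Step by step:
`a = [2, 7, 5]` → a = [2, 7, 5]
`b = a` → b = [2, 7, 5] (same object as a)
`a.append(42)` → a = [2, 7, 5, 42] (same object as b); b = [2, 7, 5, 42] (same object as a)
`print(b)` → prints [2, 7, 5, 42]

Answer: [2, 7, 5, 42]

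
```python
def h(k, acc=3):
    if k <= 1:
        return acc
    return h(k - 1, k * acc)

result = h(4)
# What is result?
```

Accumulator trace (n, acc): (4, 3) -> (3, 12) -> (2, 36) -> (1, 72) -> return 72

Answer: 72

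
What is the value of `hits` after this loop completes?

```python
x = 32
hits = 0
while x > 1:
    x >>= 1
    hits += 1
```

Count right shifts until 1
`hits` takes the values: 0 → 1 → 2 → 3 → 4 → 5

Answer: 5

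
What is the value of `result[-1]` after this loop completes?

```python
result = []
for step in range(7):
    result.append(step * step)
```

Last element of squares 0 to 6
`result` takes the values: [] → [0] → [0, 1] → [0, 1, 4] → [0, 1, 4, 9] → [0, 1, 4, 9, 16] → [0, 1, 4, 9, 16, 25] → [0, 1, 4, 9, 16, 25, 36]
So `result[-1]` = 36

Answer: 36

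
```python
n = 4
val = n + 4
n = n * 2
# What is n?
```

Trace:
`n = 4` → n = 4
`val = n + 4` → val = 8
`n = n * 2` → n = 8
So n = 8

Answer: 8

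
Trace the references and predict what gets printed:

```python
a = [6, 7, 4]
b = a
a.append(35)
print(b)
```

Key concept: basic list aliasing.
Step by step:
`a = [6, 7, 4]` → a = [6, 7, 4]
`b = a` → b = [6, 7, 4] (same object as a)
`a.append(35)` → a = [6, 7, 4, 35] (same object as b); b = [6, 7, 4, 35] (same object as a)
`print(b)` → prints [6, 7, 4, 35]

Answer: [6, 7, 4, 35]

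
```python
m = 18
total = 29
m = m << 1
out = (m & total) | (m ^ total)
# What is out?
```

Trace:
`m = 18` → m = 18
`total = 29` → total = 29
`m = m << 1` → m = 36
`out = (m & total) | (m ^ total)` → out = 61
So out = 61

Answer: 61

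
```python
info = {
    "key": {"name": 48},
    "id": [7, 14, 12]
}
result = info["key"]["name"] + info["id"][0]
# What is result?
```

Trace:
`info = { ...` → info = {'key': {'name': 48}, 'id': [7, 14, 12]}
`result = info["key"]["name"] + info["id"][0]` → result = 55
So result = 55

Answer: 55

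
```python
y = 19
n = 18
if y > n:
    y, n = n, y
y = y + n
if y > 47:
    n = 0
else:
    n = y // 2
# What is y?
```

Trace:
`y = 19` → y = 19
`n = 18` → n = 18
`if y > n: ...` → y > n is True → y = 18; n = 19
`y = y + n` → y = 37
`if y > 47: ...` → y > 47 is False, take else branch → n = 18
So y = 37

Answer: 37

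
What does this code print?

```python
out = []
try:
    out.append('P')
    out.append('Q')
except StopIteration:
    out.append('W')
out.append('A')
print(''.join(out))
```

Execution trace: 'P' (try body) → 'Q' (try body, no exception) → 'A' (after the try/except). Output: PQA

Answer: PQA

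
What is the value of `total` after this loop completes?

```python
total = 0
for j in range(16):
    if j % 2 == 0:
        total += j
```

Sum of even numbers 0 to 15
`total` takes the values: 0 → 2 → 6 → 12 → 20 → 30 → 42 → 56

Answer: 56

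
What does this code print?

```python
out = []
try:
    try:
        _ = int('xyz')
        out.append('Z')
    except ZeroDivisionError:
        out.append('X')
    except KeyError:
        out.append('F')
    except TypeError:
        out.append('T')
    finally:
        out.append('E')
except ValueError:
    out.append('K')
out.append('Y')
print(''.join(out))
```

Execution trace: 'E' (finally) → 'K' (outer except ValueError) → 'Y' (after the try/except). Output: EKY

Answer: EKY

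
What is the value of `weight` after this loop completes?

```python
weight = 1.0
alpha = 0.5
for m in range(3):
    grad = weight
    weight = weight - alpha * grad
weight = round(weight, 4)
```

Gradient descent: w = 1.0 * (1 - 0.5)^3
`weight` takes the values: 1.0 → 0.5 → 0.25 → 0.125

Answer: 0.125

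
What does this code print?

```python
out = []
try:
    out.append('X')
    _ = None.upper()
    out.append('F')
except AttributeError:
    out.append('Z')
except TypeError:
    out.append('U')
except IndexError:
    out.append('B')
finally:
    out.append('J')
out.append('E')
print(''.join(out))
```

Execution trace: 'X' (try body) → 'Z' (except AttributeError) → 'J' (finally) → 'E' (after the try/except). Output: XZJE

Answer: XZJE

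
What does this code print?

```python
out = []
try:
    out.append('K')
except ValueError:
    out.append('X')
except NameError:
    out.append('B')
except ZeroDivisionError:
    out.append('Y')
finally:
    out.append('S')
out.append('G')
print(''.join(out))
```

Execution trace: 'K' (try body, no exception) → 'S' (finally) → 'G' (after the try/except). Output: KSG

Answer: KSG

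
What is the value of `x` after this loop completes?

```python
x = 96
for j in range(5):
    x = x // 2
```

Halve 5 times: 96 // 2^5 = 3
`x` takes the values: 96 → 48 → 24 → 12 → 6 → 3

Answer: 3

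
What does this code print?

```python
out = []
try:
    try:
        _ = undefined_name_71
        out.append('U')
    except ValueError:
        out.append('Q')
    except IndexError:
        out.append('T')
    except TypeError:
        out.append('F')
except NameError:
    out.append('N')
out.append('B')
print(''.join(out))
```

Execution trace: 'N' (outer except NameError) → 'B' (after the try/except). Output: NB

Answer: NB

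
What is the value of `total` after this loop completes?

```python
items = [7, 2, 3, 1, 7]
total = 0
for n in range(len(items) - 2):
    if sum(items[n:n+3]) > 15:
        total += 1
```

Count windows with sum > 15
`total` takes the values: 0

Answer: 0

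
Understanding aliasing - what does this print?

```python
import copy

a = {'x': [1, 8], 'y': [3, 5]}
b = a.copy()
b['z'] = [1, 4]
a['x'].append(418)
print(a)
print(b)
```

Key concept: shallow copy of dict with mutable values.
Step by step:
`a = {'x': [1, 8], 'y': [3, 5]}` → a = {'x': [1, 8], 'y': [3, 5]}
`b = a.copy()` → b = {'x': [1, 8], 'y': [3, 5]}
`b['z'] = [1, 4]` → b = {'x': [1, 8], 'y': [3, 5], 'z': [1, 4]}
`a['x'].append(418)` → a = {'x': [1, 8, 418], 'y': [3, 5]}; b = {'x': [1, 8, 418], 'y': [3, 5], 'z': [1, 4]}
`print(a)` → prints {'x': [1, 8, 418], 'y': [3, 5]}
`print(b)` → prints {'x': [1, 8, 418], 'y': [3, 5], 'z': [1, 4]}

Answer:
{'x': [1, 8, 418], 'y': [3, 5]}
{'x': [1, 8, 418], 'y': [3, 5], 'z': [1, 4]}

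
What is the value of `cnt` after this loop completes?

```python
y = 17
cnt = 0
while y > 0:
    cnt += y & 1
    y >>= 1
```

Count set bits in 17 (binary: 0b10001)
`cnt` takes the values: 0 → 1 → 2

Answer: 2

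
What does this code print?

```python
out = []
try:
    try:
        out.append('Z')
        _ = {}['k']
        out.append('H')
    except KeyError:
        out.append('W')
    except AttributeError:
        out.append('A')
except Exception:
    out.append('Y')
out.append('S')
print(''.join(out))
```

Execution trace: 'Z' (inner try body) → 'W' (inner except KeyError) → 'S' (after the try/except). Output: ZWS

Answer: ZWS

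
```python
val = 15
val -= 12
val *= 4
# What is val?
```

Trace:
`val = 15` → val = 15
`val -= 12` → val = 3
`val *= 4` → val = 12
So val = 12

Answer: 12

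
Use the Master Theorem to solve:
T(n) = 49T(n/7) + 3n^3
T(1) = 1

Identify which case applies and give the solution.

a=49, b=7, f(n)=3n^3. log_7(49) = 2. Since c=3 > 2 and the regularity condition holds (49(n/7)^3 = (49/7^3)n^3 with 49/7^3 < 1), Case 3 applies: T(n) = Θ(f(n)) = O(n^3).

Answer: O(n^3) - Case 3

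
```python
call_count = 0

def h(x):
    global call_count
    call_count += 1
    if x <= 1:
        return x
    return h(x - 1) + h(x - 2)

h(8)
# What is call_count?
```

Calls(x) = 1 + Calls(x-1) + Calls(x-2); Calls(0)=Calls(1)=1. For x=8 this gives 67.

Answer: 67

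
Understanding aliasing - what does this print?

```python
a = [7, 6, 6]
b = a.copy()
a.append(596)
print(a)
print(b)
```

Key concept: list.copy() creates independent copy.
Step by step:
`a = [7, 6, 6]` → a = [7, 6, 6]
`b = a.copy()` → b = [7, 6, 6]
`a.append(596)` → a = [7, 6, 6, 596]
`print(a)` → prints [7, 6, 6, 596]
`print(b)` → prints [7, 6, 6]

Answer:
[7, 6, 6, 596]
[7, 6, 6]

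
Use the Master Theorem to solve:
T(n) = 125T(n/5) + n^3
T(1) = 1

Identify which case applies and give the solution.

a=125, b=5, f(n)=n^3. log_5(125) = 3. Since c=3 = 3, Case 2 applies: T(n) = Θ(n^log_b(a) · log n) = O(n^3 log n).

Answer: O(n^3 log n) - Case 2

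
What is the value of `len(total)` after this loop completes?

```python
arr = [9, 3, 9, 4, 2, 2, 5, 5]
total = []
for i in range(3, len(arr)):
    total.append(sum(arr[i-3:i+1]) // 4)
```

Number of 4-element averages
`total` takes the values: [] → [6] → [6, 4] → [6, 4, 4] → [6, 4, 4, 3] → [6, 4, 4, 3, 3]
So `len(total)` = 5

Answer: 5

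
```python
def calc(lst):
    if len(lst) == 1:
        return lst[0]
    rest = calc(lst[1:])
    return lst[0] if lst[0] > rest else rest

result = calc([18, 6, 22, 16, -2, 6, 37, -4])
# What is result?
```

Recursive max over [18, 6, 22, 16, -2, 6, 37, -4] = 37

Answer: 37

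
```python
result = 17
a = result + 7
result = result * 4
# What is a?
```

Trace:
`result = 17` → result = 17
`a = result + 7` → a = 24
`result = result * 4` → result = 68
So a = 24

Answer: 24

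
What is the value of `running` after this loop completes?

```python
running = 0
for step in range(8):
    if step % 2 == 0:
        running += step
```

Sum of even numbers 0 to 7
`running` takes the values: 0 → 2 → 6 → 12

Answer: 12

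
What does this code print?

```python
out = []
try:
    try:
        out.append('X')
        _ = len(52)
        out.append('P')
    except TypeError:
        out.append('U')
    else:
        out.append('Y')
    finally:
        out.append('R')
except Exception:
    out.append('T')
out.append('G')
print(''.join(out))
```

Execution trace: 'X' (inner try body) → 'U' (inner except TypeError) → 'R' (inner finally) → 'G' (after the try/except). Output: XURG

Answer: XURG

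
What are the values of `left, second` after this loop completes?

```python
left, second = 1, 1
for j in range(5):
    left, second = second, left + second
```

Fibonacci: after 5 iterations
`left, second` takes the values: (1, 1) → (1, 2) → (2, 3) → (3, 5) → (5, 8) → (8, 13)

Answer: 8, 13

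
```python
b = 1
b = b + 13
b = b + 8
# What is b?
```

Trace:
`b = 1` → b = 1
`b = b + 13` → b = 14
`b = b + 8` → b = 22
So b = 22

Answer: 22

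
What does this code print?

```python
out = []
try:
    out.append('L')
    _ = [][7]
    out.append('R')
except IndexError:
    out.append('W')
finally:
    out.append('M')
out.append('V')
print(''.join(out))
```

Execution trace: 'L' (try body) → 'W' (except IndexError) → 'M' (finally) → 'V' (after the try/except). Output: LWMV

Answer: LWMV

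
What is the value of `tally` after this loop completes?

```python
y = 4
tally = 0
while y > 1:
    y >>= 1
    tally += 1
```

Count right shifts until 1
`tally` takes the values: 0 → 1 → 2

Answer: 2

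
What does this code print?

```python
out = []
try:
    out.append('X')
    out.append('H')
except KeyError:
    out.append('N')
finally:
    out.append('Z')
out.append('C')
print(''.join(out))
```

Execution trace: 'X' (try body) → 'H' (try body, no exception) → 'Z' (finally) → 'C' (after the try/except). Output: XHZC

Answer: XHZC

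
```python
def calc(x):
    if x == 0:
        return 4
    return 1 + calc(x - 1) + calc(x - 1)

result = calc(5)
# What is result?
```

calc(x) = 1 + 2·calc(x-1), calc(0)=4. Closed form: (4+1)·2^5 - 1 = 159.

Answer: 159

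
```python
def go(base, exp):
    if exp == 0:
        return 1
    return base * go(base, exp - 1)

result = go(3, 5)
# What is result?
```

go(3, 5) = 3 * 3 * 3 * 3 * 3 = 243

Answer: 243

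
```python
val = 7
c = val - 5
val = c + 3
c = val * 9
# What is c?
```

Trace:
`val = 7` → val = 7
`c = val - 5` → c = 2
`val = c + 3` → val = 5
`c = val * 9` → c = 45
So c = 45

Answer: 45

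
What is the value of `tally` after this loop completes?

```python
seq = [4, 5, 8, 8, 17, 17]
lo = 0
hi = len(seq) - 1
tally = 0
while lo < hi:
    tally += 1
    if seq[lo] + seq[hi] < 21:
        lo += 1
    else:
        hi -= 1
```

Steps to find pair summing to 21
`tally` takes the values: 0 → 1 → 2 → 3 → 4 → 5

Answer: 5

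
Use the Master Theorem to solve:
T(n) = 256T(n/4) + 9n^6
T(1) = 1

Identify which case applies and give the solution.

a=256, b=4, f(n)=9n^6. log_4(256) = 4. Since c=6 > 4 and the regularity condition holds (256(n/4)^6 = (256/4^6)n^6 with 256/4^6 < 1), Case 3 applies: T(n) = Θ(f(n)) = O(n^6).

Answer: O(n^6) - Case 3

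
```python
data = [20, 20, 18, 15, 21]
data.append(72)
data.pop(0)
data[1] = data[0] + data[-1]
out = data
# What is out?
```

Trace:
`data = [20, 20, 18, 15, 21]` → data = [20, 20, 18, 15, 21]
`data.append(72)` → data = [20, 20, 18, 15, 21, 72]
`data.pop(0)` → data = [20, 18, 15, 21, 72]
`data[1] = data[0] + data[-1]` → data = [20, 92, 15, 21, 72]
`out = data` → out = [20, 92, 15, 21, 72]
So out = [20, 92, 15, 21, 72]

Answer: [20, 92, 15, 21, 72]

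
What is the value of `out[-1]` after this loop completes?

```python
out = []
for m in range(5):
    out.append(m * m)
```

Last element of squares 0 to 4
`out` takes the values: [] → [0] → [0, 1] → [0, 1, 4] → [0, 1, 4, 9] → [0, 1, 4, 9, 16]
So `out[-1]` = 16

Answer: 16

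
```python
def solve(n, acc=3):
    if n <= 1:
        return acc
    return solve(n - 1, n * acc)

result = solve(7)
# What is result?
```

Accumulator trace (n, acc): (7, 3) -> (6, 21) -> (5, 126) -> (4, 630) -> (3, 2520) -> (2, 7560) -> (1, 15120) -> return 15120

Answer: 15120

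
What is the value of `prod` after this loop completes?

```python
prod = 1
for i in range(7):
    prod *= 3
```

3^7 = 2187
`prod` takes the values: 1 → 3 → 9 → 27 → 81 → 243 → 729 → 2187

Answer: 2187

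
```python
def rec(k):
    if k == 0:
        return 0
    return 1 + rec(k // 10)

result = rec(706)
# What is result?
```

Count of digits of 706: 3

Answer: 3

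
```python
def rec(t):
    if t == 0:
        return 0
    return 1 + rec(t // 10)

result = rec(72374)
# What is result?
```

Count of digits of 72374: 5

Answer: 5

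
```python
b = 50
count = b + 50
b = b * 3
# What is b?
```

Trace:
`b = 50` → b = 50
`count = b + 50` → count = 100
`b = b * 3` → b = 150
So b = 150

Answer: 150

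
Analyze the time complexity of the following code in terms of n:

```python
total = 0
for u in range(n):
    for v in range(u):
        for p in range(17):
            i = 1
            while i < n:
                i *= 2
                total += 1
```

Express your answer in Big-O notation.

Each loop level contributes: n × n × 1 × log n. Multiplying the contributions gives O(n^2 log n).

Answer: O(n^2 log n)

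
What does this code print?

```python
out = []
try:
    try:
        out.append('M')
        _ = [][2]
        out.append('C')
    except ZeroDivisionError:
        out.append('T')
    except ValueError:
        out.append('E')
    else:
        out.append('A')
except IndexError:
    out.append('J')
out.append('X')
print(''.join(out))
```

Execution trace: 'M' (try body) → 'J' (outer except IndexError) → 'X' (after the try/except). Output: MJX

Answer: MJX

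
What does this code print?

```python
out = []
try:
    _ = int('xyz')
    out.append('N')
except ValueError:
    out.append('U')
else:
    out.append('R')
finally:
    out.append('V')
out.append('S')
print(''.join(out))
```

Execution trace: 'U' (except ValueError) → 'V' (finally) → 'S' (after the try/except). Output: UVS

Answer: UVS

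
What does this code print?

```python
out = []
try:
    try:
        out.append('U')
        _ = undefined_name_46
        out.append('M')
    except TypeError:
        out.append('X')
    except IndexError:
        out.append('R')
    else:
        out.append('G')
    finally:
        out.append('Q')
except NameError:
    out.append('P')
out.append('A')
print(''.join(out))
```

Execution trace: 'U' (try body) → 'Q' (finally) → 'P' (outer except NameError) → 'A' (after the try/except). Output: UQPA

Answer: UQPA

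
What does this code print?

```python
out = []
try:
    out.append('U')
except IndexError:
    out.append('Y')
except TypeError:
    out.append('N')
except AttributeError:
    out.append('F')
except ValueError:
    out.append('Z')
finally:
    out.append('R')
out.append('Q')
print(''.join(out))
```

Execution trace: 'U' (try body, no exception) → 'R' (finally) → 'Q' (after the try/except). Output: URQ

Answer: URQ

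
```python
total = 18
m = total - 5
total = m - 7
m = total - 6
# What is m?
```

Trace:
`total = 18` → total = 18
`m = total - 5` → m = 13
`total = m - 7` → total = 6
`m = total - 6` → m = 0
So m = 0

Answer: 0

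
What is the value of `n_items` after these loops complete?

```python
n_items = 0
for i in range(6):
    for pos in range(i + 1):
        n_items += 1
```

Triangle: 1 + 2 + ... + 6
`n_items` takes the values: 0 → 1 → 2 → 3 → 4 → 5 → 6 → 7 → 8 → 9 → 10 → 11 → 12 → 13 → 14 → 15 → 16 → 17 → 18 → 19 → 20 → 21

Answer: 21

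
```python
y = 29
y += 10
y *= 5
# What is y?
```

Trace:
`y = 29` → y = 29
`y += 10` → y = 39
`y *= 5` → y = 195
So y = 195

Answer: 195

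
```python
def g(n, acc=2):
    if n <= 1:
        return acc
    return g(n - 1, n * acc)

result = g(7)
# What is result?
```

Accumulator trace (n, acc): (7, 2) -> (6, 14) -> (5, 84) -> (4, 420) -> (3, 1680) -> (2, 5040) -> (1, 10080) -> return 10080

Answer: 10080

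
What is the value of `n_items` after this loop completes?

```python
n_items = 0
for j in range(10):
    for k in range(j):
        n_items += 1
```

Triangle number: 0+1+2+...+9
`n_items` takes the values: 0 → 1 → 2 → 3 → 4 → 5 → 6 → 7 → 8 → 9 → 10 → 11 → 12 → 13 → 14 → 15 → 16 → 17 → 18 → 19 → 20 → 21 → 22 → 23 → 24 → 25 → 26 → 27 → 28 → 29 → … → 41 → 42 → 43 → 44 → 45

Answer: 45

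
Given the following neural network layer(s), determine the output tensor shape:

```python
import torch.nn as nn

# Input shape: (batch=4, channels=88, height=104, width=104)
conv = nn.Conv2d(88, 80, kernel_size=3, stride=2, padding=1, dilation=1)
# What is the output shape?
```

Input: (4, 88, 104, 104) -> Output: (4, 80, 52, 52)

Answer: (4, 80, 52, 52)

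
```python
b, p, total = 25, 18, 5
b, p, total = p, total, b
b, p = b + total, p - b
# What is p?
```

Trace:
`b, p, total = 25, 18, 5` → b = 25; p = 18; total = 5
`b, p, total = p, total, b` → b = 18; p = 5; total = 25
`b, p = b + total, p - b` → b = 43; p = -13
So p = -13

Answer: -13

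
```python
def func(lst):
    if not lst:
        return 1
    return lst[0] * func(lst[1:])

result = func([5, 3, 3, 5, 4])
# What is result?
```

Product over [5, 3, 3, 5, 4] = 5 * 3 * 3 * 5 * 4 = 900

Answer: 900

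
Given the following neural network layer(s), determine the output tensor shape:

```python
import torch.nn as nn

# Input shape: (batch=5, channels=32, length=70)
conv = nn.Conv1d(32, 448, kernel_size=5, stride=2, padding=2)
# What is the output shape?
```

Input: (5, 32, 70) -> Output: (5, 448, 35)

Answer: (5, 448, 35)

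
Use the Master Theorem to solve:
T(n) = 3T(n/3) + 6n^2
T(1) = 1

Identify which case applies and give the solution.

a=3, b=3, f(n)=6n^2. log_3(3) = 1. Since c=2 > 1 and the regularity condition holds (3(n/3)^2 = (3/3^2)n^2 with 3/3^2 < 1), Case 3 applies: T(n) = Θ(f(n)) = O(n^2).

Answer: O(n^2) - Case 3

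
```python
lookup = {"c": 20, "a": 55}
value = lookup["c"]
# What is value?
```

Trace:
`lookup = {"c": 20, "a": 55}` → lookup = {'c': 20, 'a': 55}
`value = lookup["c"]` → value = 20
So value = 20

Answer: 20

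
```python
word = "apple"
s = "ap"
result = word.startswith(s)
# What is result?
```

Trace:
`word = "apple"` → word = 'apple'
`s = "ap"` → s = 'ap'
`result = word.startswith(s)` → result = True
So result = True

Answer: True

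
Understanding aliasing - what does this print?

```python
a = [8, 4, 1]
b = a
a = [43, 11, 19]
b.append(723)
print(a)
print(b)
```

Key concept: rebinding vs mutation: a is rebound to a new list, b still points at the original.
Step by step:
`a = [8, 4, 1]` → a = [8, 4, 1]
`b = a` → b = [8, 4, 1] (same object as a)
`a = [43, 11, 19]` → a = [43, 11, 19]
`b.append(723)` → b = [8, 4, 1, 723]
`print(a)` → prints [43, 11, 19]
`print(b)` → prints [8, 4, 1, 723]

Answer:
[43, 11, 19]
[8, 4, 1, 723]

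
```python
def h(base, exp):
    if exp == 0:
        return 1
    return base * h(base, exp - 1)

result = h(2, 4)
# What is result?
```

h(2, 4) = 2 * 2 * 2 * 2 = 16

Answer: 16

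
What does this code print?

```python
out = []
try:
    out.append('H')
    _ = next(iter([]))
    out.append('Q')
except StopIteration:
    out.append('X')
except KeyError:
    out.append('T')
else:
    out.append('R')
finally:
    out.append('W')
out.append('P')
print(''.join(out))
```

Execution trace: 'H' (try body) → 'X' (except StopIteration) → 'W' (finally) → 'P' (after the try/except). Output: HXWP

Answer: HXWP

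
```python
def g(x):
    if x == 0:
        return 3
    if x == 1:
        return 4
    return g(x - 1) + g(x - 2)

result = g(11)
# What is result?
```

Build up from base cases: g(0)=3, g(1)=4, g(2)=7, g(3)=11, g(4)=18, g(5)=29, g(6)=47, ..., g(11)=521

Answer: 521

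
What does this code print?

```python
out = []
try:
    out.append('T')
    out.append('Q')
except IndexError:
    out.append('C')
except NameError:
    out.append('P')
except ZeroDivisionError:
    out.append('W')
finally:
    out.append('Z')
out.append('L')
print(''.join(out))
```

Execution trace: 'T' (try body) → 'Q' (try body, no exception) → 'Z' (finally) → 'L' (after the try/except). Output: TQZL

Answer: TQZL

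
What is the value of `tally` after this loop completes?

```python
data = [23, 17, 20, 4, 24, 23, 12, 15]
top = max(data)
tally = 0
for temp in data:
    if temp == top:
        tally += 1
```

Count of max value 24 in [23, 17, 20, 4, 24, 23, 12, 15]
`tally` takes the values: 0 → 1

Answer: 1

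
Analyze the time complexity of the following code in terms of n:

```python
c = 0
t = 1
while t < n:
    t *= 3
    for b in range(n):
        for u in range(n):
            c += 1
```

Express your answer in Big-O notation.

Each loop level contributes: log n × n × n. Multiplying the contributions gives O(n^2 log n).

Answer: O(n^2 log n)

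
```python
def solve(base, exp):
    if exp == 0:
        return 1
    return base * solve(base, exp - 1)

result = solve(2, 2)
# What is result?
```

solve(2, 2) = 2 * 2 = 4

Answer: 4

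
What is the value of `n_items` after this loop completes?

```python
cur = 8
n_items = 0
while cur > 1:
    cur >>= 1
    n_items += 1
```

Count right shifts until 1
`n_items` takes the values: 0 → 1 → 2 → 3

Answer: 3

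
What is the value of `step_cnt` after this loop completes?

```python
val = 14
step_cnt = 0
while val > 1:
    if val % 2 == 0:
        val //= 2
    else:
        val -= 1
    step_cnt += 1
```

Steps to reduce 14 to 1
`step_cnt` takes the values: 0 → 1 → 2 → 3 → 4 → 5

Answer: 5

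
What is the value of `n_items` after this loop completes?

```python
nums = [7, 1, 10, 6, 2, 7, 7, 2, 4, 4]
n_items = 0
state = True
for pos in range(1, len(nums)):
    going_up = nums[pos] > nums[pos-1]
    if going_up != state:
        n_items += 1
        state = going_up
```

Count direction changes in [7, 1, 10, 6, 2, 7, 7, 2, 4, 4]
`n_items` takes the values: 0 → 1 → 2 → 3 → 4 → 5 → 6 → 7

Answer: 7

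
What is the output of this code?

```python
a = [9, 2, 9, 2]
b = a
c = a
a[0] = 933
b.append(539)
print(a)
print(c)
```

Key concept: multiple aliases.
Step by step:
`a = [9, 2, 9, 2]` → a = [9, 2, 9, 2]
`b = a` → b = [9, 2, 9, 2] (same object as a)
`c = a` → c = [9, 2, 9, 2] (same object as a, b)
`a[0] = 933` → a = [933, 2, 9, 2] (same object as b, c); b = [933, 2, 9, 2] (same object as a, c); c = [933, 2, 9, 2] (same object as a, b)
`b.append(539)` → a = [933, 2, 9, 2, 539] (same object as b, c); b = [933, 2, 9, 2, 539] (same object as a, c); c = [933, 2, 9, 2, 539] (same object as a, b)
`print(a)` → prints [933, 2, 9, 2, 539]
`print(c)` → prints [933, 2, 9, 2, 539]

Answer:
[933, 2, 9, 2, 539]
[933, 2, 9, 2, 539]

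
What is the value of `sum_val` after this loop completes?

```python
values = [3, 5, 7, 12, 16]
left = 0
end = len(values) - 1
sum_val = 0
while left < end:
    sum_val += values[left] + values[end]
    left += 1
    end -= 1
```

Sum of pairs from ends
`sum_val` takes the values: 0 → 19 → 36

Answer: 36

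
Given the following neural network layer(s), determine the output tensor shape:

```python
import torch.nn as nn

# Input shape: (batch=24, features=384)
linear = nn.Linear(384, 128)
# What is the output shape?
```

Input: (24, 384) -> Output: (24, 128)

Answer: (24, 128)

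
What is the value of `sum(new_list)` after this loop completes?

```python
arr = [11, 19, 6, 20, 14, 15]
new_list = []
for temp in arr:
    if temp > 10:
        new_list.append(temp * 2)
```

Sum of doubled values > 10
`new_list` takes the values: [] → [22] → [22, 38] → [22, 38, 40] → [22, 38, 40, 28] → [22, 38, 40, 28, 30]
So `sum(new_list)` = 158

Answer: 158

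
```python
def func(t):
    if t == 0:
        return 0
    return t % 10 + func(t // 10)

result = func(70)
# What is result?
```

Sum of digits of 70: 0 + 7 = 7

Answer: 7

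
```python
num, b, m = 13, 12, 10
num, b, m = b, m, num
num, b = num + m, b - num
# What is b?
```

Trace:
`num, b, m = 13, 12, 10` → num = 13; b = 12; m = 10
`num, b, m = b, m, num` → num = 12; b = 10; m = 13
`num, b = num + m, b - num` → num = 25; b = -2
So b = -2

Answer: -2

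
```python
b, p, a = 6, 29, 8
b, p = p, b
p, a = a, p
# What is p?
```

Trace:
`b, p, a = 6, 29, 8` → b = 6; p = 29; a = 8
`b, p = p, b` → b = 29; p = 6
`p, a = a, p` → p = 8; a = 6
So p = 8

Answer: 8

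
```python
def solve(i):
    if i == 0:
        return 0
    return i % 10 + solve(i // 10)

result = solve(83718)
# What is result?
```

Sum of digits of 83718: 8 + 1 + 7 + 3 + 8 = 27

Answer: 27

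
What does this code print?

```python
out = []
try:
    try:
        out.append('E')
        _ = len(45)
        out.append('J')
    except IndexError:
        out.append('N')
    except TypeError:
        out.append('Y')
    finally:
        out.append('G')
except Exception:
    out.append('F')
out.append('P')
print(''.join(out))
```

Execution trace: 'E' (inner try body) → 'Y' (inner except TypeError) → 'G' (inner finally) → 'P' (after the try/except). Output: EYGP

Answer: EYGP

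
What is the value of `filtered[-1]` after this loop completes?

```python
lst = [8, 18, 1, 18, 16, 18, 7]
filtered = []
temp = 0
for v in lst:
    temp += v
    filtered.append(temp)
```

Cumulative sum ends at 86
`filtered` takes the values: [] → [8] → [8, 26] → [8, 26, 27] → [8, 26, 27, 45] → [8, 26, 27, 45, 61] → [8, 26, 27, 45, 61, 79] → [8, 26, 27, 45, 61, 79, 86]
So `filtered[-1]` = 86

Answer: 86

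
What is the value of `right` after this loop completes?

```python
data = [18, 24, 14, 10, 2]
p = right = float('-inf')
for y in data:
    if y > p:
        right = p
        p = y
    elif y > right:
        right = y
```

Second largest (with repeats) in [18, 24, 14, 10, 2]
`right` takes the values: -inf → 18

Answer: 18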